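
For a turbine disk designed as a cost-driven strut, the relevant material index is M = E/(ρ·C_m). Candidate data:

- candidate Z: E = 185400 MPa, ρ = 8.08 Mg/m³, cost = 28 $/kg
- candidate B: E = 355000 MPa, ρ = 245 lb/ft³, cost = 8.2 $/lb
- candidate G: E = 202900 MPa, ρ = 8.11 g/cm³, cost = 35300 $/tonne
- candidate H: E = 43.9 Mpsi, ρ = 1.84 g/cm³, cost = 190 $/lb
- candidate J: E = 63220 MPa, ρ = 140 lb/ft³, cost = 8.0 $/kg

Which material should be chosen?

candidate B

In SI units:
  candidate Z: E = 185.4 GPa, ρ = 8080 kg/m³, cost = 28.00 $/kg
  candidate B: E = 355.0 GPa, ρ = 3925 kg/m³, cost = 18.08 $/kg
  candidate G: E = 202.9 GPa, ρ = 8110 kg/m³, cost = 35.30 $/kg
  candidate H: E = 302.7 GPa, ρ = 1840 kg/m³, cost = 418.9 $/kg
  candidate J: E = 63.22 GPa, ρ = 2243 kg/m³, cost = 8.000 $/kg
  candidate B: M = 5.00 MN·m per $
  candidate J: M = 3.52 MN·m per $
  candidate Z: M = 0.819 MN·m per $
  candidate G: M = 0.709 MN·m per $
  candidate H: M = 0.393 MN·m per $
Highest index: candidate B.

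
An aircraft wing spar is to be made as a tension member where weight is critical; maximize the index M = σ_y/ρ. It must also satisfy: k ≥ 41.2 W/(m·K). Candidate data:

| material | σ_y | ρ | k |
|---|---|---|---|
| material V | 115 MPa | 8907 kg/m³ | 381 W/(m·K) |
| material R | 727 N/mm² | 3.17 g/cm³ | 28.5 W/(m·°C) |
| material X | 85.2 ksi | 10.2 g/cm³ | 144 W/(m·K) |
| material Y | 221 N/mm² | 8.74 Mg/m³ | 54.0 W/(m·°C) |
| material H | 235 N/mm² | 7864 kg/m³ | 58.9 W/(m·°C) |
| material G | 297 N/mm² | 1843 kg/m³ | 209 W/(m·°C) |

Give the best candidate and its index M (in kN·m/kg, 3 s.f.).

Screen on constraints: k ≥ 41.2 W/(m·K). Survivors: material V, material X, material Y, material H, material G.
Convert each candidate to consistent units, then evaluate M:
  material V: σ_y = 115.0 MPa, ρ = 8907 kg/m³
  material X: σ_y = 587.4 MPa, ρ = 10200 kg/m³
  material Y: σ_y = 221.0 MPa, ρ = 8740 kg/m³
  material H: σ_y = 235.0 MPa, ρ = 7864 kg/m³
  material G: σ_y = 297.0 MPa, ρ = 1843 kg/m³
  material G: M = 161 kN·m/kg
  material X: M = 57.6 kN·m/kg
  material H: M = 29.9 kN·m/kg
  material Y: M = 25.3 kN·m/kg
  material V: M = 12.9 kN·m/kg
Material G has the largest M.

material G, M = 161 kN·m/kg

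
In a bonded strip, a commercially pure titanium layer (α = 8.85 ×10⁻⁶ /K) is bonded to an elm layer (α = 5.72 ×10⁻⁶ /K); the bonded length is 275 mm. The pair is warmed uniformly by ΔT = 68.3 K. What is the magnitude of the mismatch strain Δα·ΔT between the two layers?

2.14×10⁻⁴

Δα = |8.85 − 5.72|×10⁻⁶/K = 3.13×10⁻⁶/K.
Mismatch strain = Δα·ΔT = 3.13×10⁻⁶ × 68.3 = 2.14×10⁻⁴.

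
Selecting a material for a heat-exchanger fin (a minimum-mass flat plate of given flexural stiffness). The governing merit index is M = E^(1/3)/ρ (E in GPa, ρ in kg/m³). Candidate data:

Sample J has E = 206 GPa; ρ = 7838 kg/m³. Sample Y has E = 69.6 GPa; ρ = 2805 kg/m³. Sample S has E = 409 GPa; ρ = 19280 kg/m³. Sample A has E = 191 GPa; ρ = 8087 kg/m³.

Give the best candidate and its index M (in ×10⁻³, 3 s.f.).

sample Y, M = 1.47×10⁻³

Computing M directly (units already consistent):
  sample Y: M = 1.47×10⁻³
  sample J: M = 0.754×10⁻³
  sample A: M = 0.712×10⁻³
  sample S: M = 0.385×10⁻³
Highest index: sample Y.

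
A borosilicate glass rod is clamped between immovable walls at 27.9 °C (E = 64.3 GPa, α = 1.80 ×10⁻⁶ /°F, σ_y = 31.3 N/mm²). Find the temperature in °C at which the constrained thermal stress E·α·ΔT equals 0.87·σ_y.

α = 1.80×10⁻⁶/°F × 9/5 = 3.24×10⁻⁶/K.
σ_y = 31.3 N/mm² = 31.30 MPa.
E·α·ΔT = 27.23 MPa ⇒ ΔT = 27.23 / (64.30×10³ × 3.24×10⁻⁶) = 130.7 K.
T = 27.9 + 130.7 = 158.6 °C.

159 °C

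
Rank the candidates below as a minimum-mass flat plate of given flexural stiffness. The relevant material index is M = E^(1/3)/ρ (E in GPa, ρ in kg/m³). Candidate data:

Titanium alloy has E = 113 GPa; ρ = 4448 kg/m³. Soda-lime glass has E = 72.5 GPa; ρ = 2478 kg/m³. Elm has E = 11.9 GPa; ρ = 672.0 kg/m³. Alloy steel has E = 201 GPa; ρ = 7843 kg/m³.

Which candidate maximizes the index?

Computing M directly (units already consistent):
  elm: M = 3.40×10⁻³
  soda-lime glass: M = 1.68×10⁻³
  titanium alloy: M = 1.09×10⁻³
  alloy steel: M = 0.747×10⁻³
Elm ranks first.

elm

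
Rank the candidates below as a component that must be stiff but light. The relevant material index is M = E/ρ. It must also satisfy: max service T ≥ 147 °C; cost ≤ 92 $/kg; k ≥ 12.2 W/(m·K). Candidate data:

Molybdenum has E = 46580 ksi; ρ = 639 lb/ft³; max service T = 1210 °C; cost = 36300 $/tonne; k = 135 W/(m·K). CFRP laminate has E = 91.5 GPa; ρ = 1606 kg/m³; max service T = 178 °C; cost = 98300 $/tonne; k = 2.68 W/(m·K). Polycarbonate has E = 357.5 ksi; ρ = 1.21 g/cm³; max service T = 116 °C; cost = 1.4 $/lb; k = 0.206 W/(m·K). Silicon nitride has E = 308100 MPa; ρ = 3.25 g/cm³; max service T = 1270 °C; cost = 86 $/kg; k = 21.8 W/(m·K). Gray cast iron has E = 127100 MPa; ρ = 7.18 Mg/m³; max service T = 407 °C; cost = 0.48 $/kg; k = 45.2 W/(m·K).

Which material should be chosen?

Screen on constraints: max service T ≥ 147 °C; cost ≤ 92 $/kg; k ≥ 12.2 W/(m·K). Survivors: molybdenum, silicon nitride, gray cast iron.
Putting every candidate on a common basis:
  molybdenum: E = 321.2 GPa, ρ = 10240 kg/m³
  silicon nitride: E = 308.1 GPa, ρ = 3250 kg/m³
  gray cast iron: E = 127.1 GPa, ρ = 7180 kg/m³
  silicon nitride: M = 94.8 MN·m/kg
  molybdenum: M = 31.4 MN·m/kg
  gray cast iron: M = 17.7 MN·m/kg
Silicon nitride ranks first.

silicon nitride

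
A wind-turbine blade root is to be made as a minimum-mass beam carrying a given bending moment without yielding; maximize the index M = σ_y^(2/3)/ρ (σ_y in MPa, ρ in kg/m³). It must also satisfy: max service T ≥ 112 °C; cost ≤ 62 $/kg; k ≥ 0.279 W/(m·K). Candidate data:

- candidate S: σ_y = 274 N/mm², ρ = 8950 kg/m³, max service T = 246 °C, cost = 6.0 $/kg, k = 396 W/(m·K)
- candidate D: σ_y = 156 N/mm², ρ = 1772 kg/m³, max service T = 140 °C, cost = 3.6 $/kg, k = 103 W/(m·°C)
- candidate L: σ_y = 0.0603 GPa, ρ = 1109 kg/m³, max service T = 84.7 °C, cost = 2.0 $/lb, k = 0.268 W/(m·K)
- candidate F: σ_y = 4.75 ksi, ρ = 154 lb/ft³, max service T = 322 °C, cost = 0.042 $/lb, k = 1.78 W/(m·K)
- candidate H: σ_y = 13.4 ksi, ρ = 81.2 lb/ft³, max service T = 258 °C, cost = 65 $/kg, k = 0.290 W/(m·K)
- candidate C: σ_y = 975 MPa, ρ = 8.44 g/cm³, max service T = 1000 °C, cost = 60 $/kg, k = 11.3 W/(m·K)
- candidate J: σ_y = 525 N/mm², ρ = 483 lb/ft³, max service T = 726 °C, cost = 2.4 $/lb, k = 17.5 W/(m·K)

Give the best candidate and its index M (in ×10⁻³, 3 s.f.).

candidate D, M = 16.4×10⁻³

Screen on constraints: max service T ≥ 112 °C; cost ≤ 62 $/kg; k ≥ 0.279 W/(m·K). Survivors: candidate S, candidate D, candidate F, candidate C, candidate J.
In SI units:
  candidate S: σ_y = 274.0 MPa, ρ = 8950 kg/m³
  candidate D: σ_y = 156.0 MPa, ρ = 1772 kg/m³
  candidate F: σ_y = 32.75 MPa, ρ = 2467 kg/m³
  candidate C: σ_y = 975.0 MPa, ρ = 8440 kg/m³
  candidate J: σ_y = 525.0 MPa, ρ = 7737 kg/m³
  candidate D: M = 16.4×10⁻³
  candidate C: M = 11.7×10⁻³
  candidate J: M = 8.41×10⁻³
  candidate S: M = 4.71×10⁻³
  candidate F: M = 4.15×10⁻³
Highest index: candidate D.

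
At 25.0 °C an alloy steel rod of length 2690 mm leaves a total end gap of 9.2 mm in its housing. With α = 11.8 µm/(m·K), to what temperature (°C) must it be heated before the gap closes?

α·L₀·ΔT = 9.2 mm ⇒ ΔT = 9.2 / (11.8×10⁻⁶ × 2690.0) = 289.8 K.
T = 25.0 + 289.8 = 314.8 °C.

315 °C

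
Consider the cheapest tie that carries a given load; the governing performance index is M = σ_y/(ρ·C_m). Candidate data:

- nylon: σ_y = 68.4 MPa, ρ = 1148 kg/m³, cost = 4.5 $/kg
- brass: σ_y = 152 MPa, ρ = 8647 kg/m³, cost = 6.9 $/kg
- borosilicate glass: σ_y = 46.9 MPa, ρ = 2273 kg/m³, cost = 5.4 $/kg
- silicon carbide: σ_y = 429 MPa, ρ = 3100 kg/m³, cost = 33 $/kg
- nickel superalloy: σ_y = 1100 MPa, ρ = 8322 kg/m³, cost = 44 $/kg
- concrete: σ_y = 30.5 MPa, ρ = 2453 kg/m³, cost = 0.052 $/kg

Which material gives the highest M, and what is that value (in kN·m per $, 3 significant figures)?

concrete, M = 239 kN·m per $

Evaluate M for each candidate:
  concrete: M = 239 kN·m per $
  nylon: M = 13.2 kN·m per $
  silicon carbide: M = 4.19 kN·m per $
  borosilicate glass: M = 3.82 kN·m per $
  nickel superalloy: M = 3.00 kN·m per $
  brass: M = 2.55 kN·m per $
Concrete has the largest M.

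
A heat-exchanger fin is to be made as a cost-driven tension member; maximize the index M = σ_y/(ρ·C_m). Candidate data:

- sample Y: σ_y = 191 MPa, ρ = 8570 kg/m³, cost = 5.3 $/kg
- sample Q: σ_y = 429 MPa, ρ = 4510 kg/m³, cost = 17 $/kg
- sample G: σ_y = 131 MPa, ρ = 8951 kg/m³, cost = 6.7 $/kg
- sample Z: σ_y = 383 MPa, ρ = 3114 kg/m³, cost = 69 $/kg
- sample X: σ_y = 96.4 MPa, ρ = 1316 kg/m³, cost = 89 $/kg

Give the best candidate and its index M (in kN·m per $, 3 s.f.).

sample Q, M = 5.60 kN·m per $

Computing M directly (units already consistent):
  sample Q: M = 5.60 kN·m per $
  sample Y: M = 4.21 kN·m per $
  sample G: M = 2.18 kN·m per $
  sample Z: M = 1.78 kN·m per $
  sample X: M = 0.823 kN·m per $
Sample Q has the largest M.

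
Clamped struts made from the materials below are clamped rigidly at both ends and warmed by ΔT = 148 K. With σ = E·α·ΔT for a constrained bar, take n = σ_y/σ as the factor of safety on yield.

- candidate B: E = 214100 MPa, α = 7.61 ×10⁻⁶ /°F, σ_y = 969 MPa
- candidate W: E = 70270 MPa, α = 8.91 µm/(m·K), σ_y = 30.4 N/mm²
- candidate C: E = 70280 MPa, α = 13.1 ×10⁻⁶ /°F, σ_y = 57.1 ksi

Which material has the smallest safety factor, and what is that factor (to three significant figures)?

candidate W, n = 0.328

Converting E to GPa, α to ×10⁻⁶/K, σ_y to MPa, then σ and n for each:
  candidate B: E = 214.1, α = 13.7, σ_y = 969.0 → σ = 434 MPa, n = 2.23
  candidate W: E = 70.27, α = 8.91, σ_y = 30.40 → σ = 92.7 MPa, n = 0.328
  candidate C: E = 70.28, α = 23.6, σ_y = 393.7 → σ = 245 MPa, n = 1.61
Candidate W has the lowest safety factor, n = 0.328.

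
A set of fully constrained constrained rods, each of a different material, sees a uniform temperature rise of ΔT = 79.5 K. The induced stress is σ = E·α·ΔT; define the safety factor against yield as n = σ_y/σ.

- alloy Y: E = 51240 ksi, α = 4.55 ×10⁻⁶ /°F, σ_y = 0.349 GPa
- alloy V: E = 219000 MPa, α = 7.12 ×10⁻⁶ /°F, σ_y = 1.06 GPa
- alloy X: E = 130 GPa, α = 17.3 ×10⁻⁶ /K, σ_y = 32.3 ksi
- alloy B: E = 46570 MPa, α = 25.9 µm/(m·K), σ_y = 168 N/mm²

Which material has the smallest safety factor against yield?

In consistent units (E in GPa, α in ×10⁻⁶/K, σ_y in MPa):
  alloy Y: E = 353.3, α = 8.19, σ_y = 349.0 → σ = 230 MPa, n = 1.52
  alloy V: E = 219.0, α = 12.8, σ_y = 1060 → σ = 223 MPa, n = 4.75
  alloy X: E = 130.0, α = 17.3, σ_y = 222.7 → σ = 179 MPa, n = 1.25
  alloy B: E = 46.57, α = 25.9, σ_y = 168.0 → σ = 95.9 MPa, n = 1.75
The minimum is alloy X at n = 1.25.

alloy X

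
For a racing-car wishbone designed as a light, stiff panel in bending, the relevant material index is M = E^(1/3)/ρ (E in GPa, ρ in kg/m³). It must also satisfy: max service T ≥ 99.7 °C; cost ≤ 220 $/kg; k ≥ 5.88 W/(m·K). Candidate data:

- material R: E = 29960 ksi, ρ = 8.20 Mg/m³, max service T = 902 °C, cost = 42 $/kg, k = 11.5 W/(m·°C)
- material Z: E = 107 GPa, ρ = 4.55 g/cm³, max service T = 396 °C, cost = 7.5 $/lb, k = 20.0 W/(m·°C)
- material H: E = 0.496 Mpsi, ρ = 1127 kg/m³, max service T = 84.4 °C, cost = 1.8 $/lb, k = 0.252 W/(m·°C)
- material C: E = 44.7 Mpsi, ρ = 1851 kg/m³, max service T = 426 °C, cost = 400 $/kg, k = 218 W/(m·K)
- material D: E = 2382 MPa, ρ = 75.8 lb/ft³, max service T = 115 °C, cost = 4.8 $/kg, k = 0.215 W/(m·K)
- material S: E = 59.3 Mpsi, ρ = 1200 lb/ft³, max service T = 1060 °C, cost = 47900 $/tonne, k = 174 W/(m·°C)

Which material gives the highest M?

material Z

Screen on constraints: max service T ≥ 99.7 °C; cost ≤ 220 $/kg; k ≥ 5.88 W/(m·K). Survivors: material R, material Z, material S.
Normalizing units and computing the index:
  material R: E = 206.6 GPa, ρ = 8200 kg/m³
  material Z: E = 107.0 GPa, ρ = 4550 kg/m³
  material S: E = 408.9 GPa, ρ = 19220 kg/m³
  material Z: M = 1.04×10⁻³
  material R: M = 0.721×10⁻³
  material S: M = 0.386×10⁻³
Material Z has the largest M.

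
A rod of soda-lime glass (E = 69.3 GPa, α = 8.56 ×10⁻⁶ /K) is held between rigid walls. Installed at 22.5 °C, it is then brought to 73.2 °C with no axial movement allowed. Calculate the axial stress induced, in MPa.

ΔT = 50.70 K. Constrained thermal stress σ = E·α·ΔT = 69.30×10³ MPa × 8.56×10⁻⁶ × 50.70 = 30.1 MPa (compressive).

30.1 MPa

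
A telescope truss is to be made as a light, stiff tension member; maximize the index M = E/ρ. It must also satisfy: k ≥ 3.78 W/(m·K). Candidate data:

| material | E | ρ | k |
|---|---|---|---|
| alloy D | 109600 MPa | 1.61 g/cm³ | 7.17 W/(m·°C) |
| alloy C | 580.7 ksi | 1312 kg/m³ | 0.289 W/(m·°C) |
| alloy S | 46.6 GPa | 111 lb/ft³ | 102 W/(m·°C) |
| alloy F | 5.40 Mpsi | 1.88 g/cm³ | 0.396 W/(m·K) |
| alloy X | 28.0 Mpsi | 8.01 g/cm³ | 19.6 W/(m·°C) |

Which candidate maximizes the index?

alloy D

Screen on constraints: k ≥ 3.78 W/(m·K). Survivors: alloy D, alloy S, alloy X.
After converting to SI:
  alloy D: E = 109.6 GPa, ρ = 1610 kg/m³
  alloy S: E = 46.60 GPa, ρ = 1778 kg/m³
  alloy X: E = 193.1 GPa, ρ = 8010 kg/m³
  alloy D: M = 68.1 MN·m/kg
  alloy S: M = 26.2 MN·m/kg
  alloy X: M = 24.1 MN·m/kg
The maximum is for alloy D.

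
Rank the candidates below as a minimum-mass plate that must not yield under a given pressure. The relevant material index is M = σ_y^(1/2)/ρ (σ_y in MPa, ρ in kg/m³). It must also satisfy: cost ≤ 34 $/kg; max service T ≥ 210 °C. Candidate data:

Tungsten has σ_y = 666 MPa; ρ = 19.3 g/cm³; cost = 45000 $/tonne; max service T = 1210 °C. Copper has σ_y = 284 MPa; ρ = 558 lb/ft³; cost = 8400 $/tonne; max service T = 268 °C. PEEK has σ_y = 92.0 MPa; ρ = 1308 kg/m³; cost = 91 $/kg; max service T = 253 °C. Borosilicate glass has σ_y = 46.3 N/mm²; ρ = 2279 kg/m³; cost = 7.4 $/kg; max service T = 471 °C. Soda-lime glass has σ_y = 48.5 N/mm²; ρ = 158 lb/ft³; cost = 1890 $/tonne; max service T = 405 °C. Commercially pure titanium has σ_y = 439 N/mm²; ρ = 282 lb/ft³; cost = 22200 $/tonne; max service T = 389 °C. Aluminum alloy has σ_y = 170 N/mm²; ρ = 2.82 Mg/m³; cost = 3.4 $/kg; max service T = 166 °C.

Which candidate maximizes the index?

commercially pure titanium

Screen on constraints: cost ≤ 34 $/kg; max service T ≥ 210 °C. Survivors: copper, borosilicate glass, soda-lime glass, commercially pure titanium.
After converting to SI:
  copper: σ_y = 284.0 MPa, ρ = 8938 kg/m³
  borosilicate glass: σ_y = 46.30 MPa, ρ = 2279 kg/m³
  soda-lime glass: σ_y = 48.50 MPa, ρ = 2531 kg/m³
  commercially pure titanium: σ_y = 439.0 MPa, ρ = 4517 kg/m³
  commercially pure titanium: M = 4.64×10⁻³
  borosilicate glass: M = 2.99×10⁻³
  soda-lime glass: M = 2.75×10⁻³
  copper: M = 1.89×10⁻³
Commercially pure titanium has the largest M.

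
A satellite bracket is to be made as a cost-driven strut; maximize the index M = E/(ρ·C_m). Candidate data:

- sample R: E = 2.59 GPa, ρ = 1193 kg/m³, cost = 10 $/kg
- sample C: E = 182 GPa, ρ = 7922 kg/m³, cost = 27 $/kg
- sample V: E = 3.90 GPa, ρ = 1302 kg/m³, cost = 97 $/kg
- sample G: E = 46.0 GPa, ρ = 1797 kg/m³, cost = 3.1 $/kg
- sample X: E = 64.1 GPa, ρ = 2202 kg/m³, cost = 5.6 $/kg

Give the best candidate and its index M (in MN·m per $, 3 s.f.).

Per-candidate index values:
  sample G: M = 8.26 MN·m per $
  sample X: M = 5.20 MN·m per $
  sample C: M = 0.851 MN·m per $
  sample R: M = 0.217 MN·m per $
  sample V: M = 0.0309 MN·m per $
The maximum is for sample G.

sample G, M = 8.26 MN·m per $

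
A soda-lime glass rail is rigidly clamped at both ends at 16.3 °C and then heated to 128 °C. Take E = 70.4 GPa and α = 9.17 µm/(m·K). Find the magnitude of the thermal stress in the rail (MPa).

72.1 MPa

ΔT = 111.7 K. Constrained thermal stress σ = E·α·ΔT = 70.40×10³ MPa × 9.17×10⁻⁶ × 111.7 = 72.1 MPa (compressive).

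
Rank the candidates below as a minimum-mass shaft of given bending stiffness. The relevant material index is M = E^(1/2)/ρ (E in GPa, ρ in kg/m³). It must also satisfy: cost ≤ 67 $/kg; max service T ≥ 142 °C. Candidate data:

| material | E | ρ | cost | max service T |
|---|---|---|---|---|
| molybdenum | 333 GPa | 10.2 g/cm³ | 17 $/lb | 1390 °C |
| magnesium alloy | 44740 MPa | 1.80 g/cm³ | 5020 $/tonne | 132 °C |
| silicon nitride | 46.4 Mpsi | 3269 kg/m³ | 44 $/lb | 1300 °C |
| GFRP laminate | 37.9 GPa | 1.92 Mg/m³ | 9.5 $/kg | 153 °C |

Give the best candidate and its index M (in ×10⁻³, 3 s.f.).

Screen on constraints: cost ≤ 67 $/kg; max service T ≥ 142 °C. Survivors: molybdenum, GFRP laminate.
Convert each candidate to consistent units, then evaluate M:
  molybdenum: E = 333.0 GPa, ρ = 10200 kg/m³
  GFRP laminate: E = 37.90 GPa, ρ = 1920 kg/m³
  GFRP laminate: M = 3.21×10⁻³
  molybdenum: M = 1.79×10⁻³
Highest index: GFRP laminate.

GFRP laminate, M = 3.21×10⁻³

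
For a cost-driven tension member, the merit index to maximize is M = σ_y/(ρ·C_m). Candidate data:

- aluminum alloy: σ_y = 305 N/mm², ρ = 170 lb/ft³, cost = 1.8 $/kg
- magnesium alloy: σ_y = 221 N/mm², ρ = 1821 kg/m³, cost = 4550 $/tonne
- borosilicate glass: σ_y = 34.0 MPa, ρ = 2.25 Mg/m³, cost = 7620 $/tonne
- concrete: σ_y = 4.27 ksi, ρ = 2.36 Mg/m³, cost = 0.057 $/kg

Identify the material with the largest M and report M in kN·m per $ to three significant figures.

concrete, M = 219 kN·m per $

Normalizing units and computing the index:
  aluminum alloy: σ_y = 305.0 MPa, ρ = 2723 kg/m³, cost = 1.800 $/kg
  magnesium alloy: σ_y = 221.0 MPa, ρ = 1821 kg/m³, cost = 4.550 $/kg
  borosilicate glass: σ_y = 34.00 MPa, ρ = 2250 kg/m³, cost = 7.620 $/kg
  concrete: σ_y = 29.44 MPa, ρ = 2360 kg/m³, cost = 0.05700 $/kg
  concrete: M = 219 kN·m per $
  aluminum alloy: M = 62.2 kN·m per $
  magnesium alloy: M = 26.7 kN·m per $
  borosilicate glass: M = 1.98 kN·m per $
The maximum is for concrete.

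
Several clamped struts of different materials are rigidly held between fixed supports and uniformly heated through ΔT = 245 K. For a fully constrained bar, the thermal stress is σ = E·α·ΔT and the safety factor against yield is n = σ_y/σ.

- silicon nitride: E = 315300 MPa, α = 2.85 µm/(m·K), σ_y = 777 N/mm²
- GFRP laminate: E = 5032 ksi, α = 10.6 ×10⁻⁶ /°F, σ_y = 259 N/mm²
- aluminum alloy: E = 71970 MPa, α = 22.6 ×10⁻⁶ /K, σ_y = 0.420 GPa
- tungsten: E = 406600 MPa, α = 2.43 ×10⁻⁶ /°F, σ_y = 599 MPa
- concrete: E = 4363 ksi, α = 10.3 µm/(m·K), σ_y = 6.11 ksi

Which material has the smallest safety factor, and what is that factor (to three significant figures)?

With everything in SI (GPa, ×10⁻⁶/K, MPa):
  silicon nitride: E = 315.3, α = 2.85, σ_y = 777.0 → σ = 220 MPa, n = 3.53
  GFRP laminate: E = 34.69, α = 19.1, σ_y = 259.0 → σ = 162 MPa, n = 1.60
  aluminum alloy: E = 71.97, α = 22.6, σ_y = 420.0 → σ = 398 MPa, n = 1.05
  tungsten: E = 406.6, α = 4.37, σ_y = 599.0 → σ = 436 MPa, n = 1.37
  concrete: E = 30.08, α = 10.3, σ_y = 42.13 → σ = 75.9 MPa, n = 0.555
The minimum is concrete at n = 0.555.

concrete, n = 0.555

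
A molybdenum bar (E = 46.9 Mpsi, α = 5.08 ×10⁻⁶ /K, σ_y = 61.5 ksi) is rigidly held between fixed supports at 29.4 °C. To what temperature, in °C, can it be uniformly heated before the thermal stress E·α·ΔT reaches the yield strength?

288 °C

E = 46.9 Mpsi = 323.4 GPa.
σ_y = 61.5 ksi = 424.0 MPa.
E·α·ΔT = 424.0 MPa ⇒ ΔT = 424.0 / (323.4×10³ × 5.08×10⁻⁶) = 258.1 K.
T = 29.4 + 258.1 = 287.5 °C.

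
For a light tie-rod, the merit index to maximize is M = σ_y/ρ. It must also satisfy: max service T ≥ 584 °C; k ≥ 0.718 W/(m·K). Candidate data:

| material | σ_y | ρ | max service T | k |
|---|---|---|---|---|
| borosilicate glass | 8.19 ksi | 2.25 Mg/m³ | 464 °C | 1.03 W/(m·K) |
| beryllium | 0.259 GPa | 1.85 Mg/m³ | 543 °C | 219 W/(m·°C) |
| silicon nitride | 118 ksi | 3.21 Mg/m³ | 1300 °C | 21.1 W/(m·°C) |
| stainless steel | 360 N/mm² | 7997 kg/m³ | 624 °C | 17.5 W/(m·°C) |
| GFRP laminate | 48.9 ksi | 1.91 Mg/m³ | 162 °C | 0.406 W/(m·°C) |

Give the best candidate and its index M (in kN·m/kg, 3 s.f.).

Screen on constraints: max service T ≥ 584 °C; k ≥ 0.718 W/(m·K). Survivors: silicon nitride, stainless steel.
After converting to SI:
  silicon nitride: σ_y = 813.6 MPa, ρ = 3210 kg/m³
  stainless steel: σ_y = 360.0 MPa, ρ = 7997 kg/m³
  silicon nitride: M = 253 kN·m/kg
  stainless steel: M = 45.0 kN·m/kg
The maximum is for silicon nitride.

silicon nitride, M = 253 kN·m/kg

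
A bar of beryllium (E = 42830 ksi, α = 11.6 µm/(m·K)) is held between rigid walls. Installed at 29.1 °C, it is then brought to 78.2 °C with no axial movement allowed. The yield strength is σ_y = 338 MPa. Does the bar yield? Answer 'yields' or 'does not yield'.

does not yield

E = 42830 ksi = 295.3 GPa.
ΔT = 49.10 K. Constrained thermal stress σ = E·α·ΔT = 295.3×10³ MPa × 11.6×10⁻⁶ × 49.10 = 168 MPa (compressive).
Compare to σ_y = 338 MPa: σ < σ_y, so it does not yield.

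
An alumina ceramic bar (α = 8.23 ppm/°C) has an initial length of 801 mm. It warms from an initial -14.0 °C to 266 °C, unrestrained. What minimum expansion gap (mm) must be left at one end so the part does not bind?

ΔT = 266 − (-14.0) = 280.0 K.
ΔL = α·L₀·ΔT = 8.23×10⁻⁶ × 801 mm × 280.0 K = 1.85 mm.

1.85 mm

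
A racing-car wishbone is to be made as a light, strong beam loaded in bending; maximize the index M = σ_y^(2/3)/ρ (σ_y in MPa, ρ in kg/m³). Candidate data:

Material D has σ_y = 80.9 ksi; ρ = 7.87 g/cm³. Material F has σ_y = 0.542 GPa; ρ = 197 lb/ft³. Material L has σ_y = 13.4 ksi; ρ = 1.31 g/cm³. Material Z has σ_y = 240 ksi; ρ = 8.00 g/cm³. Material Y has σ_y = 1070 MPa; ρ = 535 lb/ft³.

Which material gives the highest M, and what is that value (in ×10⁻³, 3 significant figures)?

Putting every candidate on a common basis:
  material D: σ_y = 557.8 MPa, ρ = 7870 kg/m³
  material F: σ_y = 542.0 MPa, ρ = 3156 kg/m³
  material L: σ_y = 92.39 MPa, ρ = 1310 kg/m³
  material Z: σ_y = 1655 MPa, ρ = 8000 kg/m³
  material Y: σ_y = 1070 MPa, ρ = 8570 kg/m³
  material F: M = 21.1×10⁻³
  material Z: M = 17.5×10⁻³
  material L: M = 15.6×10⁻³
  material Y: M = 12.2×10⁻³
  material D: M = 8.61×10⁻³
Highest index: material F.

material F, M = 21.1×10⁻³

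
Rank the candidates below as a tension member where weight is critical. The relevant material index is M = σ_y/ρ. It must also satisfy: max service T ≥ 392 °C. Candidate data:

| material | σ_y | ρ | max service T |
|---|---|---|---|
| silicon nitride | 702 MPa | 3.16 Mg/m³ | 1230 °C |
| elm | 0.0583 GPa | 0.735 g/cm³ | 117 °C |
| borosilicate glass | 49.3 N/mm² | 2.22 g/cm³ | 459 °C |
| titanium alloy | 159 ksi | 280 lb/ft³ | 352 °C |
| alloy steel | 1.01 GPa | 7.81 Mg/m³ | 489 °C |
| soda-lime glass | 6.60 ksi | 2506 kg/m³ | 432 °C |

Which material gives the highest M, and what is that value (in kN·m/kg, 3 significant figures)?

silicon nitride, M = 222 kN·m/kg

Screen on constraints: max service T ≥ 392 °C. Survivors: silicon nitride, borosilicate glass, alloy steel, soda-lime glass.
Putting every candidate on a common basis:
  silicon nitride: σ_y = 702.0 MPa, ρ = 3160 kg/m³
  borosilicate glass: σ_y = 49.30 MPa, ρ = 2220 kg/m³
  alloy steel: σ_y = 1010 MPa, ρ = 7810 kg/m³
  soda-lime glass: σ_y = 45.51 MPa, ρ = 2506 kg/m³
  silicon nitride: M = 222 kN·m/kg
  alloy steel: M = 129 kN·m/kg
  borosilicate glass: M = 22.2 kN·m/kg
  soda-lime glass: M = 18.2 kN·m/kg
Silicon nitride has the largest M.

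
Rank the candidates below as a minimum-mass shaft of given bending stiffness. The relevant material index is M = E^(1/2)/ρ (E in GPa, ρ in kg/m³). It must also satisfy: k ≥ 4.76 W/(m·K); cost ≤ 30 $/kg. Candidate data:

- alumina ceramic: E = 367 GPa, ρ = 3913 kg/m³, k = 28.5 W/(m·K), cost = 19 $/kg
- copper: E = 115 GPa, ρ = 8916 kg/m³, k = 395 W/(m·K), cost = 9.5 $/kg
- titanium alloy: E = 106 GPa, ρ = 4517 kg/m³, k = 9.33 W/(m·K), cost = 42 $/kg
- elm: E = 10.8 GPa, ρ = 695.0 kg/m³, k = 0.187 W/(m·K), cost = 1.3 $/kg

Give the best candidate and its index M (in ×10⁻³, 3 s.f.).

Screen on constraints: k ≥ 4.76 W/(m·K); cost ≤ 30 $/kg. Survivors: alumina ceramic, copper.
Computing M directly (units already consistent):
  alumina ceramic: M = 4.90×10⁻³
  copper: M = 1.20×10⁻³
Highest index: alumina ceramic.

alumina ceramic, M = 4.90×10⁻³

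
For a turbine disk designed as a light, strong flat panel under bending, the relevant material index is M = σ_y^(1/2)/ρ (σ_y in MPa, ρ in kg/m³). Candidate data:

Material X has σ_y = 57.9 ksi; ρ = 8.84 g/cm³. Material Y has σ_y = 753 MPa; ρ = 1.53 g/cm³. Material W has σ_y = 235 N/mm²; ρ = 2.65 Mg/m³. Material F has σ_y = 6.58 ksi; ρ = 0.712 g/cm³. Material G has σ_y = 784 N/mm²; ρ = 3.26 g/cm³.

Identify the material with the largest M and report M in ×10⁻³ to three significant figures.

material Y, M = 17.9×10⁻³

Convert each candidate to consistent units, then evaluate M:
  material X: σ_y = 399.2 MPa, ρ = 8840 kg/m³
  material Y: σ_y = 753.0 MPa, ρ = 1530 kg/m³
  material W: σ_y = 235.0 MPa, ρ = 2650 kg/m³
  material F: σ_y = 45.37 MPa, ρ = 712.0 kg/m³
  material G: σ_y = 784.0 MPa, ρ = 3260 kg/m³
  material Y: M = 17.9×10⁻³
  material F: M = 9.46×10⁻³
  material G: M = 8.59×10⁻³
  material W: M = 5.78×10⁻³
  material X: M = 2.26×10⁻³
The maximum is for material Y.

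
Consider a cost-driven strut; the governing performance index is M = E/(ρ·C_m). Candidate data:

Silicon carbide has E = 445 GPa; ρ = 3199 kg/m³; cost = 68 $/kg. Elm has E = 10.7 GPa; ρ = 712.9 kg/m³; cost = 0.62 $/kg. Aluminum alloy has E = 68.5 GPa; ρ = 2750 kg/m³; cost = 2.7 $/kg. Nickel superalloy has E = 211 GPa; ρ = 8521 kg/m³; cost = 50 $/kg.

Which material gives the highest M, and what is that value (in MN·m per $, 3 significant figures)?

Evaluate M for each candidate:
  elm: M = 24.2 MN·m per $
  aluminum alloy: M = 9.23 MN·m per $
  silicon carbide: M = 2.05 MN·m per $
  nickel superalloy: M = 0.495 MN·m per $
Elm has the largest M.

elm, M = 24.2 MN·m per $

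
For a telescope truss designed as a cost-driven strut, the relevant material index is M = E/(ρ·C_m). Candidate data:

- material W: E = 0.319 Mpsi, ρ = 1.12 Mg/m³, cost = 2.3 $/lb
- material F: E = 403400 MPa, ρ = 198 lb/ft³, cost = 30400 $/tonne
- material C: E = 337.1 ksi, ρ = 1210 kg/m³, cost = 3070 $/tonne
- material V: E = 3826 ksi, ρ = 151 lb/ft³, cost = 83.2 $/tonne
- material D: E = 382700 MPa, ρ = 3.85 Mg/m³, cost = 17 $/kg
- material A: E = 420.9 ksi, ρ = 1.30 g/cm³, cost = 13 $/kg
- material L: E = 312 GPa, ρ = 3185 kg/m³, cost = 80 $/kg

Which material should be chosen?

material V

In SI units:
  material W: E = 2.199 GPa, ρ = 1120 kg/m³, cost = 5.071 $/kg
  material F: E = 403.4 GPa, ρ = 3172 kg/m³, cost = 30.40 $/kg
  material C: E = 2.324 GPa, ρ = 1210 kg/m³, cost = 3.070 $/kg
  material V: E = 26.38 GPa, ρ = 2419 kg/m³, cost = 0.08320 $/kg
  material D: E = 382.7 GPa, ρ = 3850 kg/m³, cost = 17.00 $/kg
  material A: E = 2.902 GPa, ρ = 1300 kg/m³, cost = 13.00 $/kg
  material L: E = 312.0 GPa, ρ = 3185 kg/m³, cost = 80.00 $/kg
  material V: M = 131 MN·m per $
  material D: M = 5.85 MN·m per $
  material F: M = 4.18 MN·m per $
  material L: M = 1.22 MN·m per $
  material C: M = 0.626 MN·m per $
  material W: M = 0.387 MN·m per $
  material A: M = 0.172 MN·m per $
The maximum is for material V.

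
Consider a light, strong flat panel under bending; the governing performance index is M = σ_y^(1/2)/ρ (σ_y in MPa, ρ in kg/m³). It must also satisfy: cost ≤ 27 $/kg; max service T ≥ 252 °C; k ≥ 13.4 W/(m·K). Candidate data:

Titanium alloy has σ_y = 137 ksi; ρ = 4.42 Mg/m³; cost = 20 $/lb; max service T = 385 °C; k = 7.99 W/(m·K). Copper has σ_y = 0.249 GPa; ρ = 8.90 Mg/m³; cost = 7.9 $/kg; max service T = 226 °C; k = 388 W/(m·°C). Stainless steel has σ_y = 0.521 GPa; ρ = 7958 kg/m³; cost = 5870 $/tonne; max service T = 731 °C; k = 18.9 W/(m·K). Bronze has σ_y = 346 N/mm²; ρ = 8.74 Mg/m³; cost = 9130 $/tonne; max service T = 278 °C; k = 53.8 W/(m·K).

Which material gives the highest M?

stainless steel

Screen on constraints: cost ≤ 27 $/kg; max service T ≥ 252 °C; k ≥ 13.4 W/(m·K). Survivors: stainless steel, bronze.
Normalizing units and computing the index:
  stainless steel: σ_y = 521.0 MPa, ρ = 7958 kg/m³
  bronze: σ_y = 346.0 MPa, ρ = 8740 kg/m³
  stainless steel: M = 2.87×10⁻³
  bronze: M = 2.13×10⁻³
Highest index: stainless steel.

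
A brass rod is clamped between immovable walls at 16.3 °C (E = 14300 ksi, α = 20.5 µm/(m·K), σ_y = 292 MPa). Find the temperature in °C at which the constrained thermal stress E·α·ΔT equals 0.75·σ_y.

E = 14300 ksi = 98.60 GPa.
E·α·ΔT = 219.0 MPa ⇒ ΔT = 219.0 / (98.60×10³ × 20.5×10⁻⁶) = 108.4 K.
T = 16.3 + 108.4 = 124.7 °C.

125 °C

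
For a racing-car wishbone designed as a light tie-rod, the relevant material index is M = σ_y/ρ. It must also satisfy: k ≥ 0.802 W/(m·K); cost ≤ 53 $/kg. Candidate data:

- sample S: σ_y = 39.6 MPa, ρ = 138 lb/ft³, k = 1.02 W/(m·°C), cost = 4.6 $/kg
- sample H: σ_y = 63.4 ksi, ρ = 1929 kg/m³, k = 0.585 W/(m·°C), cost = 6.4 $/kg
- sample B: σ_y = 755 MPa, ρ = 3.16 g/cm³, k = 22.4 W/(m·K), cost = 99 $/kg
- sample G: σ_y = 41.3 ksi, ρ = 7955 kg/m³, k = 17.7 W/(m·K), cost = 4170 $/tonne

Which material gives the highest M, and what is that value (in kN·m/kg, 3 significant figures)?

Screen on constraints: k ≥ 0.802 W/(m·K); cost ≤ 53 $/kg. Survivors: sample S, sample G.
Convert each candidate to consistent units, then evaluate M:
  sample S: σ_y = 39.60 MPa, ρ = 2211 kg/m³
  sample G: σ_y = 284.8 MPa, ρ = 7955 kg/m³
  sample G: M = 35.8 kN·m/kg
  sample S: M = 17.9 kN·m/kg
Sample G has the largest M.

sample G, M = 35.8 kN·m/kg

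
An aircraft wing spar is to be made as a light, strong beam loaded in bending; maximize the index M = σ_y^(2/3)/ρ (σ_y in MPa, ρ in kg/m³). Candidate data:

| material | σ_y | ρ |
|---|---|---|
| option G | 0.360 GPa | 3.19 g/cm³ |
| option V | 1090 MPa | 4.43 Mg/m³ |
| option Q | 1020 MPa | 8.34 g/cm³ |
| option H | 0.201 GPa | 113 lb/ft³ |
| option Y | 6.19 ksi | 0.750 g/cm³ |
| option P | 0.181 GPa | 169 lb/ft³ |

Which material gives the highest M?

option V

In SI units:
  option G: σ_y = 360.0 MPa, ρ = 3190 kg/m³
  option V: σ_y = 1090 MPa, ρ = 4430 kg/m³
  option Q: σ_y = 1020 MPa, ρ = 8340 kg/m³
  option H: σ_y = 201.0 MPa, ρ = 1810 kg/m³
  option Y: σ_y = 42.68 MPa, ρ = 750.0 kg/m³
  option P: σ_y = 181.0 MPa, ρ = 2707 kg/m³
  option V: M = 23.9×10⁻³
  option H: M = 19.0×10⁻³
  option Y: M = 16.3×10⁻³
  option G: M = 15.9×10⁻³
  option Q: M = 12.1×10⁻³
  option P: M = 11.8×10⁻³
The maximum is for option V.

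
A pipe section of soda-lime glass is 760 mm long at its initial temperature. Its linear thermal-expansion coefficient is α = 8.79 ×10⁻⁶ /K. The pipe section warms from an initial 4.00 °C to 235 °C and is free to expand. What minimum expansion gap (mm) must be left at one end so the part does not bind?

1.54 mm

ΔT = 235 − 4.00 = 231.0 K.
ΔL = α·L₀·ΔT = 8.79×10⁻⁶ × 760 mm × 231.0 K = 1.54 mm.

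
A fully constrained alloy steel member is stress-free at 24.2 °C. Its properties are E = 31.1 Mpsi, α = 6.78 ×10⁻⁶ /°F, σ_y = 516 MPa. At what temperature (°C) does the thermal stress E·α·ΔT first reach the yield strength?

221 °C

E = 31.1 Mpsi = 214.4 GPa.
α = 6.78×10⁻⁶/°F × 9/5 = 12.2×10⁻⁶/K.
E·α·ΔT = 516.0 MPa ⇒ ΔT = 516.0 / (214.4×10³ × 12.2×10⁻⁶) = 197.2 K.
T = 24.2 + 197.2 = 221.4 °C.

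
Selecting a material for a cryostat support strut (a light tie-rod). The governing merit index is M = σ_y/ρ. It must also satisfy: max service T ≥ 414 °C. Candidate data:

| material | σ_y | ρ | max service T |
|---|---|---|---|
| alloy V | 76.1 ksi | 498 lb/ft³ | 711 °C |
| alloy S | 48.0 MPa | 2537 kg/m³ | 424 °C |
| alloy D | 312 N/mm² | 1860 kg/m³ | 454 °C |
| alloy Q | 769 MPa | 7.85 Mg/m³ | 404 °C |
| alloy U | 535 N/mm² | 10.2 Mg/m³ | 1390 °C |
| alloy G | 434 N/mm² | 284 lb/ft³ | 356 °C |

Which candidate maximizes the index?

Screen on constraints: max service T ≥ 414 °C. Survivors: alloy V, alloy S, alloy D, alloy U.
After converting to SI:
  alloy V: σ_y = 524.7 MPa, ρ = 7977 kg/m³
  alloy S: σ_y = 48.00 MPa, ρ = 2537 kg/m³
  alloy D: σ_y = 312.0 MPa, ρ = 1860 kg/m³
  alloy U: σ_y = 535.0 MPa, ρ = 10200 kg/m³
  alloy D: M = 168 kN·m/kg
  alloy V: M = 65.8 kN·m/kg
  alloy U: M = 52.5 kN·m/kg
  alloy S: M = 18.9 kN·m/kg
Highest index: alloy D.

alloy D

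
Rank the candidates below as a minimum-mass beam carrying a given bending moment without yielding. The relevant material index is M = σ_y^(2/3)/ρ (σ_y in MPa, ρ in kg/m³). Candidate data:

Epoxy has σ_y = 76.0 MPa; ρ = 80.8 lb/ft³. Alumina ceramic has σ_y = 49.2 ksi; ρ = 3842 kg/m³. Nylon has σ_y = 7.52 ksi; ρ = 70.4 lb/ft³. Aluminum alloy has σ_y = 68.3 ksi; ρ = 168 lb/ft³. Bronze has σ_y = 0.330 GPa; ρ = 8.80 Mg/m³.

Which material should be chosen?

aluminum alloy

Convert each candidate to consistent units, then evaluate M:
  epoxy: σ_y = 76.00 MPa, ρ = 1294 kg/m³
  alumina ceramic: σ_y = 339.2 MPa, ρ = 3842 kg/m³
  nylon: σ_y = 51.85 MPa, ρ = 1128 kg/m³
  aluminum alloy: σ_y = 470.9 MPa, ρ = 2691 kg/m³
  bronze: σ_y = 330.0 MPa, ρ = 8800 kg/m³
  aluminum alloy: M = 22.5×10⁻³
  epoxy: M = 13.9×10⁻³
  alumina ceramic: M = 12.7×10⁻³
  nylon: M = 12.3×10⁻³
  bronze: M = 5.43×10⁻³
Highest index: aluminum alloy.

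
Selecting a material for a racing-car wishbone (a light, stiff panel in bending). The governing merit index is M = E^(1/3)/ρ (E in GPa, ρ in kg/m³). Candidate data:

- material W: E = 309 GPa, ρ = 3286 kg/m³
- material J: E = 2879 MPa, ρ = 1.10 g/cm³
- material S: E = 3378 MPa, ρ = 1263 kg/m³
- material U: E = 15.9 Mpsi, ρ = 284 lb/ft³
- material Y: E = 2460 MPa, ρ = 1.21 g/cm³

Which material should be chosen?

After converting to SI:
  material W: E = 309.0 GPa, ρ = 3286 kg/m³
  material J: E = 2.879 GPa, ρ = 1100 kg/m³
  material S: E = 3.378 GPa, ρ = 1263 kg/m³
  material U: E = 109.6 GPa, ρ = 4549 kg/m³
  material Y: E = 2.460 GPa, ρ = 1210 kg/m³
  material W: M = 2.06×10⁻³
  material J: M = 1.29×10⁻³
  material S: M = 1.19×10⁻³
  material Y: M = 1.12×10⁻³
  material U: M = 1.05×10⁻³
Material W ranks first.

material W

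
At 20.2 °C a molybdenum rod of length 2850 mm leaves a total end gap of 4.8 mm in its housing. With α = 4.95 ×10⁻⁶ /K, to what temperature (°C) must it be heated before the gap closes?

360 °C

α·L₀·ΔT = 4.8 mm ⇒ ΔT = 4.8 / (4.95×10⁻⁶ × 2850.0) = 340.2 K.
T = 20.2 + 340.2 = 360.4 °C.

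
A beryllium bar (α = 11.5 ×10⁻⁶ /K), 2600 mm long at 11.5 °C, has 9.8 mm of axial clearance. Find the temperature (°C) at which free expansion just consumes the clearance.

339 °C

α·L₀·ΔT = 9.8 mm ⇒ ΔT = 9.8 / (11.5×10⁻⁶ × 2600.0) = 327.8 K.
T = 11.5 + 327.8 = 339.3 °C.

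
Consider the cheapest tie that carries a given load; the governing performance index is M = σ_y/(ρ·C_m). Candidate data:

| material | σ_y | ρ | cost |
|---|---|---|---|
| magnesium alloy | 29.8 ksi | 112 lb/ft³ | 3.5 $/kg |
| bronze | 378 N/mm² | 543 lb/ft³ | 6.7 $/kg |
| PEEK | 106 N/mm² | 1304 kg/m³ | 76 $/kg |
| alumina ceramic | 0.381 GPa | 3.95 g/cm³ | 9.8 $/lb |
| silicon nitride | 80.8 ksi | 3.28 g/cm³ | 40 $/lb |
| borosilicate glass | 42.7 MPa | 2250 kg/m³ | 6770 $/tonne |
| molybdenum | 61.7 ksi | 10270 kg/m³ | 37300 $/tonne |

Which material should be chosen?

After converting to SI:
  magnesium alloy: σ_y = 205.5 MPa, ρ = 1794 kg/m³, cost = 3.500 $/kg
  bronze: σ_y = 378.0 MPa, ρ = 8698 kg/m³, cost = 6.700 $/kg
  PEEK: σ_y = 106.0 MPa, ρ = 1304 kg/m³, cost = 76.00 $/kg
  alumina ceramic: σ_y = 381.0 MPa, ρ = 3950 kg/m³, cost = 21.60 $/kg
  silicon nitride: σ_y = 557.1 MPa, ρ = 3280 kg/m³, cost = 88.18 $/kg
  borosilicate glass: σ_y = 42.70 MPa, ρ = 2250 kg/m³, cost = 6.770 $/kg
  molybdenum: σ_y = 425.4 MPa, ρ = 10270 kg/m³, cost = 37.30 $/kg
  magnesium alloy: M = 32.7 kN·m per $
  bronze: M = 6.49 kN·m per $
  alumina ceramic: M = 4.46 kN·m per $
  borosilicate glass: M = 2.80 kN·m per $
  silicon nitride: M = 1.93 kN·m per $
  molybdenum: M = 1.11 kN·m per $
  PEEK: M = 1.07 kN·m per $
Highest index: magnesium alloy.

magnesium alloy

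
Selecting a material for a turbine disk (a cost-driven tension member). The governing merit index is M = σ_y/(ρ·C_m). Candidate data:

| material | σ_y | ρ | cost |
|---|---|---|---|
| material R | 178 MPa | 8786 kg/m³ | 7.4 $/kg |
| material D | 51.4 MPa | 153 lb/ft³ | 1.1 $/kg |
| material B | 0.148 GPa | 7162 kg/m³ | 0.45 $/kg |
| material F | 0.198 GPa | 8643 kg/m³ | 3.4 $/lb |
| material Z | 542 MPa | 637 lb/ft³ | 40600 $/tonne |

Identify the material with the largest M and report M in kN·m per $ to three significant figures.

material B, M = 45.9 kN·m per $

Normalizing units and computing the index:
  material R: σ_y = 178.0 MPa, ρ = 8786 kg/m³, cost = 7.400 $/kg
  material D: σ_y = 51.40 MPa, ρ = 2451 kg/m³, cost = 1.100 $/kg
  material B: σ_y = 148.0 MPa, ρ = 7162 kg/m³, cost = 0.4500 $/kg
  material F: σ_y = 198.0 MPa, ρ = 8643 kg/m³, cost = 7.496 $/kg
  material Z: σ_y = 542.0 MPa, ρ = 10200 kg/m³, cost = 40.60 $/kg
  material B: M = 45.9 kN·m per $
  material D: M = 19.1 kN·m per $
  material F: M = 3.06 kN·m per $
  material R: M = 2.74 kN·m per $
  material Z: M = 1.31 kN·m per $
Material B has the largest M.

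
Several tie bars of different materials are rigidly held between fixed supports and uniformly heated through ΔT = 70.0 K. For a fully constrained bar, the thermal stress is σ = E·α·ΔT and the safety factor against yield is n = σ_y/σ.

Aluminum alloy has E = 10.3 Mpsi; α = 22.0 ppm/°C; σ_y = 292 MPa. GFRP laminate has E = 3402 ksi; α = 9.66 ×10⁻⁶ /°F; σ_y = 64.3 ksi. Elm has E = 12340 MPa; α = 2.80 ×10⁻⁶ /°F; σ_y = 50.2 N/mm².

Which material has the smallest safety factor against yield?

aluminum alloy

With everything in SI (GPa, ×10⁻⁶/K, MPa):
  aluminum alloy: E = 71.02, α = 22.0, σ_y = 292.0 → σ = 109 MPa, n = 2.67
  GFRP laminate: E = 23.46, α = 17.4, σ_y = 443.3 → σ = 28.5 MPa, n = 15.5
  elm: E = 12.34, α = 5.04, σ_y = 50.20 → σ = 4.35 MPa, n = 11.5
The minimum is aluminum alloy at n = 2.67.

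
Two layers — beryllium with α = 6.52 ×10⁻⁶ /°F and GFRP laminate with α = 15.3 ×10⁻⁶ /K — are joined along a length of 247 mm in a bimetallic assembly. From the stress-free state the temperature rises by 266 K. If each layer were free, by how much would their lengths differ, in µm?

beryllium: α = 6.52×10⁻⁶/°F × 9/5 = 11.7×10⁻⁶/K.
Δα = |11.7 − 15.3|×10⁻⁶/K = 3.56×10⁻⁶/K.
ΔL_mismatch = Δα·L·ΔT = 3.56×10⁻⁶ × 247.0 mm × 266.0 K = 234 µm.

234 µm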